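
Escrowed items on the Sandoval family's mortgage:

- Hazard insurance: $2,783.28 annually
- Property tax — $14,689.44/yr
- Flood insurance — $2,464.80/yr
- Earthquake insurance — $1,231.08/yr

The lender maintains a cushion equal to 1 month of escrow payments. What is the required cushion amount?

Hazard insurance — $2,783.28 per year
Property tax — $14,689.44 per year
Flood insurance — $2,464.80 per year
Earthquake insurance — $1,231.08 per year
Total annual escrow = $2,783.28 + $14,689.44 + $2,464.80 + $1,231.08 = $21,168.60
Monthly escrow = $21,168.60 ÷ 12 = $1,764.05
Cushion = 1 × $1,764.05 = $1,764.05

$1,764.05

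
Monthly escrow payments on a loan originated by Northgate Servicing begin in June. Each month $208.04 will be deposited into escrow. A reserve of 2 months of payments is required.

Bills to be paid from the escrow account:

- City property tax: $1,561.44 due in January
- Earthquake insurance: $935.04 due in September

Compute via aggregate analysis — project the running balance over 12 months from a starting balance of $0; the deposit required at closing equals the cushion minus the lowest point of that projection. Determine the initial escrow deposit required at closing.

Cushion = 2 × $208.04 = $416.08
Trial balance (start $0, +$208.04 each month, − disbursements):
  Jun: +$208.04 → $208.04
  Jul: +$208.04 → $416.08
  Aug: +$208.04 → $624.12
  Sep: +$208.04 − $935.04 → -$102.88
  Oct: +$208.04 → $105.16
  Nov: +$208.04 → $313.20
  Dec: +$208.04 → $521.24
  Jan: +$208.04 − $1,561.44 → -$832.16
  Feb: +$208.04 → -$624.12
  Mar: +$208.04 → -$416.08
  Apr: +$208.04 → -$208.04
  May: +$208.04 → $0.00
Lowest trial balance = -$832.16 (Jan)
Initial deposit = cushion − low point = $416.08 − (-$832.16) = $1,248.24

$1,248.24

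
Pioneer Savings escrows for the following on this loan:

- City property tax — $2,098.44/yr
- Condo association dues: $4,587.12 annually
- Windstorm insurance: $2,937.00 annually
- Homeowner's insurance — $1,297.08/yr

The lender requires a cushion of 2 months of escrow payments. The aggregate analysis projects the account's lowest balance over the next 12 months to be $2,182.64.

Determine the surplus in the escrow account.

$362.70

City property tax = $2,098.44 annually
Condo association dues = $4,587.12 annually
Windstorm insurance = $2,937.00 annually
Homeowner's insurance = $1,297.08 annually
Combined annual = $2,098.44 + $4,587.12 + $2,937.00 + $1,297.08 = $10,919.64
Monthly = $10,919.64 ÷ 12 = $909.97
Cushion = 2 × $909.97 = $1,819.94
Excess over cushion: $2,182.64 − $1,819.94 = $362.70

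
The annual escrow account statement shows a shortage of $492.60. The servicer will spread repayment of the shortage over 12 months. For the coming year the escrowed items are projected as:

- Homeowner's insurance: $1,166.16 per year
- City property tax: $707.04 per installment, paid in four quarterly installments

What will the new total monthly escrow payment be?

Homeowner's insurance = $1,166.16/yr
City property tax = $707.04 × 4 = $2,828.16/yr
Total annual escrow = $1,166.16 + $2,828.16 = $3,994.32
Monthly escrow = $3,994.32 / 12 = $332.86
Monthly shortage recovery: $492.60 / 12 = $41.05
New monthly escrow = $332.86 + $41.05 = $373.91

$373.91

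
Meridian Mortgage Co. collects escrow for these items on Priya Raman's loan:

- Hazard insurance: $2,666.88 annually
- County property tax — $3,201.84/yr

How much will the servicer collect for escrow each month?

Hazard insurance: $2,666.88
County property tax: $3,201.84
Yearly total = $2,666.88 + $3,201.84 = $5,868.72
Monthly = $5,868.72 / 12 = $489.06

$489.06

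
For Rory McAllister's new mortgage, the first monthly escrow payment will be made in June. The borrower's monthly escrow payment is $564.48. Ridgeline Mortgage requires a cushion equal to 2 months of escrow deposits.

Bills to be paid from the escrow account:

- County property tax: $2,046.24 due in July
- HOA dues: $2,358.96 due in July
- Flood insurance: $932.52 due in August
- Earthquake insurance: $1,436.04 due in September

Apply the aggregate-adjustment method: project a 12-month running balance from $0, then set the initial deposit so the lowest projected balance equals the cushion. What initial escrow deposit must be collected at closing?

Cushion = 2 × $564.48 = $1,128.96
Trial balance (start $0, +$564.48 each month, − disbursements):
  Jun: +$564.48 → $564.48
  Jul: +$564.48 − $4,405.20 → -$3,276.24
  Aug: +$564.48 − $932.52 → -$3,644.28
  Sep: +$564.48 − $1,436.04 → -$4,515.84
  Oct: +$564.48 → -$3,951.36
  Nov: +$564.48 → -$3,386.88
  Dec: +$564.48 → -$2,822.40
  Jan: +$564.48 → -$2,257.92
  Feb: +$564.48 → -$1,693.44
  Mar: +$564.48 → -$1,128.96
  Apr: +$564.48 → -$564.48
  May: +$564.48 → $0.00
Lowest trial balance = -$4,515.84 (Sep)
Initial deposit = cushion − low point = $1,128.96 − (-$4,515.84) = $5,644.80

$5,644.80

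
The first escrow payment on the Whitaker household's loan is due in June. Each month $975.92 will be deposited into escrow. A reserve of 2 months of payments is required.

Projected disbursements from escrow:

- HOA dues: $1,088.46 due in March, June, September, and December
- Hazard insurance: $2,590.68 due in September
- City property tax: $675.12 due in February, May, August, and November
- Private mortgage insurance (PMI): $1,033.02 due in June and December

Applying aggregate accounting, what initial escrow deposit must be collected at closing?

$4,523.90

Cushion = 2 × $975.92 = $1,951.84
Trial balance (start $0, +$975.92 each month, − disbursements):
  Jun: +$975.92 − $2,121.48 → -$1,145.56
  Jul: +$975.92 → -$169.64
  Aug: +$975.92 − $675.12 → $131.16
  Sep: +$975.92 − $3,679.14 → -$2,572.06
  Oct: +$975.92 → -$1,596.14
  Nov: +$975.92 − $675.12 → -$1,295.34
  Dec: +$975.92 − $2,121.48 → -$2,440.90
  Jan: +$975.92 → -$1,464.98
  Feb: +$975.92 − $675.12 → -$1,164.18
  Mar: +$975.92 − $1,088.46 → -$1,276.72
  Apr: +$975.92 → -$300.80
  May: +$975.92 − $675.12 → $0.00
Lowest trial balance = -$2,572.06 (Sep)
Initial deposit = cushion − low point = $1,951.84 − (-$2,572.06) = $4,523.90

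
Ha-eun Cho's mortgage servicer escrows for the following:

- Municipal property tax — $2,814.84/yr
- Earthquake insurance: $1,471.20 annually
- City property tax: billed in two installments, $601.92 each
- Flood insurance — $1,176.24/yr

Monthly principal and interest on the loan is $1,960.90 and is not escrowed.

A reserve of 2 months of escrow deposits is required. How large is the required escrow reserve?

Municipal property tax = $2,814.84
Earthquake insurance = $1,471.20
City property tax = $601.92 × 2 = $1,203.84
Flood insurance = $1,176.24
Yearly total = $2,814.84 + $1,471.20 + $1,203.84 + $1,176.24 = $6,666.12
Base monthly escrow = $6,666.12 / 12 = $555.51
Required cushion = 2 × $555.51 = $1,111.02

$1,111.02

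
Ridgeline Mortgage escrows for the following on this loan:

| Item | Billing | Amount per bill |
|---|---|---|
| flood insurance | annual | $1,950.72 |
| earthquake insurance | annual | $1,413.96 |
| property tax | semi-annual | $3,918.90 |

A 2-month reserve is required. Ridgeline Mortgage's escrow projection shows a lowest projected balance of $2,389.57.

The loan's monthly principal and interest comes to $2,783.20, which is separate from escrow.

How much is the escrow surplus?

$522.49

Flood insurance: $1,950.72/yr
Earthquake insurance: $1,413.96/yr
Property tax: $3,918.90 × 2 = $7,837.80/yr
Total per year = $1,950.72 + $1,413.96 + $7,837.80 = $11,202.48
Monthly = $11,202.48 ÷ 12 = $933.54
Required reserve = 2 × $933.54 = $1,867.08
Surplus = $2,389.57 − $1,867.08 = $522.49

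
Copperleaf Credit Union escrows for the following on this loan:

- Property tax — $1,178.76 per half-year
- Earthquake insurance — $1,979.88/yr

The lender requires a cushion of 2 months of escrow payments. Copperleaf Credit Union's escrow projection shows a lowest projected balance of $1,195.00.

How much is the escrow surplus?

Property tax: $1,178.76 × 2 = $2,357.52
Earthquake insurance: $1,979.88
Total annual escrow = $2,357.52 + $1,979.88 = $4,337.40
Per month = $4,337.40 ÷ 12 = $361.45
Required reserve = 2 × $361.45 = $722.90
Surplus = $1,195.00 − $722.90 = $472.10

$472.10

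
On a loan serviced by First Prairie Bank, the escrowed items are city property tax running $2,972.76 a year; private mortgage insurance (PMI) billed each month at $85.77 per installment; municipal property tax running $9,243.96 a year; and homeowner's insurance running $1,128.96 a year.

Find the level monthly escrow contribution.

City property tax = $2,972.76 per year
Private mortgage insurance (PMI) = $85.77 × 12 = $1,029.24 per year
Municipal property tax = $9,243.96 per year
Homeowner's insurance = $1,128.96 per year
Combined annual = $14,374.92
Base monthly escrow = $14,374.92 / 12 = $1,197.91

$1,197.91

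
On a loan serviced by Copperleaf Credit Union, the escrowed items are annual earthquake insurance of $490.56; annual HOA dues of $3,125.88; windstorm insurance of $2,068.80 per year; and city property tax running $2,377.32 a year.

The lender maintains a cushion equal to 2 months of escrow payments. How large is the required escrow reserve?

$1,343.76

Earthquake insurance: $490.56 per year
HOA dues: $3,125.88 per year
Windstorm insurance: $2,068.80 per year
City property tax: $2,377.32 per year
Yearly total = $490.56 + $3,125.88 + $2,068.80 + $2,377.32 = $8,062.56
Base monthly escrow = $8,062.56 ÷ 12 = $671.88
Cushion = 2 × $671.88 = $1,343.76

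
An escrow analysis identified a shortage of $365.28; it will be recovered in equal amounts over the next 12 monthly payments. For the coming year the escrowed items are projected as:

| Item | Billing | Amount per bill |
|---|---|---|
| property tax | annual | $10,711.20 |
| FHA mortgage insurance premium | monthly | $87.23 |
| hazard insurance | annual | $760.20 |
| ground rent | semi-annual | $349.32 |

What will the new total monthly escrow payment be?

$1,131.84

Property tax — $10,711.20 annually
FHA mortgage insurance premium — $87.23 × 12 = $1,046.76 annually
Hazard insurance — $760.20 annually
Ground rent — $349.32 × 2 = $698.64 annually
Total per year = $10,711.20 + $1,046.76 + $760.20 + $698.64 = $13,216.80
Monthly = $13,216.80 ÷ 12 = $1,101.40
Monthly shortage recovery: $365.28 / 12 = $30.44
Adjusted monthly = $1,101.40 + $30.44 = $1,131.84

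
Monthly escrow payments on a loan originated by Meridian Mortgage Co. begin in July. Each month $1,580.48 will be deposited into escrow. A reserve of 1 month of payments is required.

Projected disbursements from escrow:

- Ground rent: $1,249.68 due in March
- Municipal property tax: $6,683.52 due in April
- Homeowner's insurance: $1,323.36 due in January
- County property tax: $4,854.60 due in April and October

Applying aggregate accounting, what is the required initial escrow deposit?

$4,741.44

Cushion = 1 × $1,580.48 = $1,580.48
Trial balance (start $0, +$1,580.48 each month, − disbursements):
  Jul: +$1,580.48 → $1,580.48
  Aug: +$1,580.48 → $3,160.96
  Sep: +$1,580.48 → $4,741.44
  Oct: +$1,580.48 − $4,854.60 → $1,467.32
  Nov: +$1,580.48 → $3,047.80
  Dec: +$1,580.48 → $4,628.28
  Jan: +$1,580.48 − $1,323.36 → $4,885.40
  Feb: +$1,580.48 → $6,465.88
  Mar: +$1,580.48 − $1,249.68 → $6,796.68
  Apr: +$1,580.48 − $11,538.12 → -$3,160.96
  May: +$1,580.48 → -$1,580.48
  Jun: +$1,580.48 → $0.00
Lowest trial balance = -$3,160.96 (Apr)
Initial deposit = cushion − low point = $1,580.48 − (-$3,160.96) = $4,741.44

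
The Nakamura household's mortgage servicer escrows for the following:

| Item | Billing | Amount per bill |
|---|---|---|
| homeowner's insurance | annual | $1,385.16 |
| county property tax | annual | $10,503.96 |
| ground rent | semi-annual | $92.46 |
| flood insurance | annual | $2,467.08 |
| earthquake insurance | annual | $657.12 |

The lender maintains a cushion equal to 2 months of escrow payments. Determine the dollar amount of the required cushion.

$2,533.04

Homeowner's insurance: $1,385.16 per year
County property tax: $10,503.96 per year
Ground rent: $92.46 × 2 = $184.92 per year
Flood insurance: $2,467.08 per year
Earthquake insurance: $657.12 per year
Annual escrow total = $1,385.16 + $10,503.96 + $184.92 + $2,467.08 + $657.12 = $15,198.24
Monthly = $15,198.24 / 12 = $1,266.52
Reserve = 2 × $1,266.52 = $2,533.04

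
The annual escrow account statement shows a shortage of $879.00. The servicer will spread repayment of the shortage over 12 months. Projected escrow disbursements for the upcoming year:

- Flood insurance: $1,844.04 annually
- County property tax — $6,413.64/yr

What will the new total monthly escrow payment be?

$761.39

Flood insurance — $1,844.04/yr
County property tax — $6,413.64/yr
Total annual escrow = $8,257.68
Base monthly escrow = $8,257.68 / 12 = $688.14
Shortage per month = $879.00 / 12 = $73.25
New monthly escrow = $688.14 + $73.25 = $761.39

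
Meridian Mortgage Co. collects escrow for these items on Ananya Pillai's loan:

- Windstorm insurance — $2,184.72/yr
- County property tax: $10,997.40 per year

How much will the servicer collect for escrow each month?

$1,098.51

Windstorm insurance — $2,184.72 annually
County property tax — $10,997.40 annually
Yearly total = $2,184.72 + $10,997.40 = $13,182.12
Base monthly escrow = $13,182.12 / 12 = $1,098.51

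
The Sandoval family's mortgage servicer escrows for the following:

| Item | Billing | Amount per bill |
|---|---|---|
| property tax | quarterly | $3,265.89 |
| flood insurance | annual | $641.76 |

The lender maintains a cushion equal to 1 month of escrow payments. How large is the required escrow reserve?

Property tax: $3,265.89 × 4 = $13,063.56/yr
Flood insurance: $641.76/yr
Total per year = $13,705.32
Monthly = $13,705.32 / 12 = $1,142.11
Required cushion = 1 × $1,142.11 = $1,142.11

$1,142.11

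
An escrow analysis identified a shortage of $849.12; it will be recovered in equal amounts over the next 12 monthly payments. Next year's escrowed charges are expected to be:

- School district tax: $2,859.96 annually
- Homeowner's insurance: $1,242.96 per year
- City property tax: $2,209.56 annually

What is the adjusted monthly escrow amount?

$596.80

School district tax — $2,859.96 annually
Homeowner's insurance — $1,242.96 annually
City property tax — $2,209.56 annually
Total per year = $2,859.96 + $1,242.96 + $2,209.56 = $6,312.48
Per month = $6,312.48 / 12 = $526.04
Monthly shortage recovery: $849.12 ÷ 12 = $70.76
Adjusted monthly = $526.04 + $70.76 = $596.80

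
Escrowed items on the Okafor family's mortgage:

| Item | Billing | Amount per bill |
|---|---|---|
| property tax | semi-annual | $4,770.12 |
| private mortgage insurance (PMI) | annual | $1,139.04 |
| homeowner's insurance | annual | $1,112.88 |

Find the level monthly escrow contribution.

$982.68

Property tax = $4,770.12 × 2 = $9,540.24 per year
Private mortgage insurance (PMI) = $1,139.04 per year
Homeowner's insurance = $1,112.88 per year
Combined annual = $9,540.24 + $1,139.04 + $1,112.88 = $11,792.16
Per month = $11,792.16 / 12 = $982.68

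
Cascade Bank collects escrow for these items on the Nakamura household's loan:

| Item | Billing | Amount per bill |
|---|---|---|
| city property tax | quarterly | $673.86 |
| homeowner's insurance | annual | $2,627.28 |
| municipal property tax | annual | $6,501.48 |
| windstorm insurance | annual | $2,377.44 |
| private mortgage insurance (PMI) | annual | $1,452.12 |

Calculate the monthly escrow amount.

$1,304.48

City property tax: $673.86 × 4 = $2,695.44/yr
Homeowner's insurance: $2,627.28/yr
Municipal property tax: $6,501.48/yr
Windstorm insurance: $2,377.44/yr
Private mortgage insurance (PMI): $1,452.12/yr
Total annual escrow = $2,695.44 + $2,627.28 + $6,501.48 + $2,377.44 + $1,452.12 = $15,653.76
Monthly escrow = $15,653.76 ÷ 12 = $1,304.48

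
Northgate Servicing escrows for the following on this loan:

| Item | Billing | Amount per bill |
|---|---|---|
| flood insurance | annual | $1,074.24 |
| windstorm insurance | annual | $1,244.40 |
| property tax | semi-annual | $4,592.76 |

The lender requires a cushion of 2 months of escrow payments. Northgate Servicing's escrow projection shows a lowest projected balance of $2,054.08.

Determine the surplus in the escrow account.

$136.72

Flood insurance — $1,074.24 annually
Windstorm insurance — $1,244.40 annually
Property tax — $4,592.76 × 2 = $9,185.52 annually
Yearly total = $1,074.24 + $1,244.40 + $9,185.52 = $11,504.16
Base monthly escrow = $11,504.16 / 12 = $958.68
Required reserve = 2 × $958.68 = $1,917.36
Excess over cushion: $2,054.08 − $1,917.36 = $136.72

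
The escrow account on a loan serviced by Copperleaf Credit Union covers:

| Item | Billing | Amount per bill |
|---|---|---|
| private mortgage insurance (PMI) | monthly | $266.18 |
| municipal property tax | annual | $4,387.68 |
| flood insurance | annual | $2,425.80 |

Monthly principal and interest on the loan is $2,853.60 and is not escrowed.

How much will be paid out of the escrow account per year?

$10,007.64

Private mortgage insurance (PMI) = $266.18 × 12 = $3,194.16 annually
Municipal property tax = $4,387.68 annually
Flood insurance = $2,425.80 annually
Combined annual = $10,007.64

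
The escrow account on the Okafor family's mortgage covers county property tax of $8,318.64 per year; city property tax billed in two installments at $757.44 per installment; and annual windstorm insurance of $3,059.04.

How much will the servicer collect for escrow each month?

$1,074.38

County property tax: $8,318.64 per year
City property tax: $757.44 × 2 = $1,514.88 per year
Windstorm insurance: $3,059.04 per year
Total per year = $8,318.64 + $1,514.88 + $3,059.04 = $12,892.56
Per month = $12,892.56 / 12 = $1,074.38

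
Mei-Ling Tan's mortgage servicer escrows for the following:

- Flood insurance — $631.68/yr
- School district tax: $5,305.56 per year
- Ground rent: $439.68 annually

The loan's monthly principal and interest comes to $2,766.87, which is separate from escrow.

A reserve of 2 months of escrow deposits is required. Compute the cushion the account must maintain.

$1,062.82

Flood insurance — $631.68 per year
School district tax — $5,305.56 per year
Ground rent — $439.68 per year
Total annual escrow = $631.68 + $5,305.56 + $439.68 = $6,376.92
Monthly escrow = $6,376.92 ÷ 12 = $531.41
Reserve = 2 × $531.41 = $1,062.82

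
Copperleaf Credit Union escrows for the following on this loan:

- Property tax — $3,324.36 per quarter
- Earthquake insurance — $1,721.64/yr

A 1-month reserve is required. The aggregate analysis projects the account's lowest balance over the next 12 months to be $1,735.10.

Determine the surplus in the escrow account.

$483.51

Property tax: $3,324.36 × 4 = $13,297.44/yr
Earthquake insurance: $1,721.64/yr
Total per year = $15,019.08
Base monthly escrow = $15,019.08 / 12 = $1,251.59
Required reserve = 1 × $1,251.59 = $1,251.59
Excess over cushion: $1,735.10 − $1,251.59 = $483.51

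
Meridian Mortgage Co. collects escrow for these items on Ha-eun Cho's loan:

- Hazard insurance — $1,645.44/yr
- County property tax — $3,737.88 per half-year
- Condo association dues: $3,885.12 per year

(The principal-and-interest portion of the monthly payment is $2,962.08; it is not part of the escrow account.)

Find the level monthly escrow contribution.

$1,083.86

Hazard insurance = $1,645.44
County property tax = $3,737.88 × 2 = $7,475.76
Condo association dues = $3,885.12
Yearly total = $13,006.32
Per month = $13,006.32 / 12 = $1,083.86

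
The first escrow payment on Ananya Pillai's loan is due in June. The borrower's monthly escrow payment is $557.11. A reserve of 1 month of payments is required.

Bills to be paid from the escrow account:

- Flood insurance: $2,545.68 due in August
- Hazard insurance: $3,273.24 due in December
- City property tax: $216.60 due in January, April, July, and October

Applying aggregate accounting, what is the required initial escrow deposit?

Cushion = 1 × $557.11 = $557.11
Trial balance (start $0, +$557.11 each month, − disbursements):
  Jun: +$557.11 → $557.11
  Jul: +$557.11 − $216.60 → $897.62
  Aug: +$557.11 − $2,545.68 → -$1,090.95
  Sep: +$557.11 → -$533.84
  Oct: +$557.11 − $216.60 → -$193.33
  Nov: +$557.11 → $363.78
  Dec: +$557.11 − $3,273.24 → -$2,352.35
  Jan: +$557.11 − $216.60 → -$2,011.84
  Feb: +$557.11 → -$1,454.73
  Mar: +$557.11 → -$897.62
  Apr: +$557.11 − $216.60 → -$557.11
  May: +$557.11 → $0.00
Lowest trial balance = -$2,352.35 (Dec)
Initial deposit = cushion − low point = $557.11 − (-$2,352.35) = $2,909.46

$2,909.46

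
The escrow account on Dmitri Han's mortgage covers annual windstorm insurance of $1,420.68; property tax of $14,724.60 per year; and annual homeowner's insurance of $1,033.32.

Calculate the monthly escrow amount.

$1,431.55

Windstorm insurance: $1,420.68
Property tax: $14,724.60
Homeowner's insurance: $1,033.32
Total annual escrow = $1,420.68 + $14,724.60 + $1,033.32 = $17,178.60
Base monthly escrow = $17,178.60 ÷ 12 = $1,431.55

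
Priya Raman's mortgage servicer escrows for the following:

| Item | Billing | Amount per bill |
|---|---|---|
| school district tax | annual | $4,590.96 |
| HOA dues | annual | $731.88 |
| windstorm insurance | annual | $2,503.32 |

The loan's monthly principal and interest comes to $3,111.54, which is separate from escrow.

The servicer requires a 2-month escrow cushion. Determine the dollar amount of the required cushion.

$1,304.36

School district tax = $4,590.96 per year
HOA dues = $731.88 per year
Windstorm insurance = $2,503.32 per year
Total per year = $4,590.96 + $731.88 + $2,503.32 = $7,826.16
Monthly escrow = $7,826.16 ÷ 12 = $652.18
Cushion = 2 × $652.18 = $1,304.36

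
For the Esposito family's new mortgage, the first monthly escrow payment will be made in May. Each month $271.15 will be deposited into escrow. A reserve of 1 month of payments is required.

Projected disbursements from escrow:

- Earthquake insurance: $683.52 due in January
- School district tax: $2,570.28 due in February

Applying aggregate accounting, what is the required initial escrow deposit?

Cushion = 1 × $271.15 = $271.15
Trial balance (start $0, +$271.15 each month, − disbursements):
  May: +$271.15 → $271.15
  Jun: +$271.15 → $542.30
  Jul: +$271.15 → $813.45
  Aug: +$271.15 → $1,084.60
  Sep: +$271.15 → $1,355.75
  Oct: +$271.15 → $1,626.90
  Nov: +$271.15 → $1,898.05
  Dec: +$271.15 → $2,169.20
  Jan: +$271.15 − $683.52 → $1,756.83
  Feb: +$271.15 − $2,570.28 → -$542.30
  Mar: +$271.15 → -$271.15
  Apr: +$271.15 → $0.00
Lowest trial balance = -$542.30 (Feb)
Initial deposit = cushion − low point = $271.15 − (-$542.30) = $813.45

$813.45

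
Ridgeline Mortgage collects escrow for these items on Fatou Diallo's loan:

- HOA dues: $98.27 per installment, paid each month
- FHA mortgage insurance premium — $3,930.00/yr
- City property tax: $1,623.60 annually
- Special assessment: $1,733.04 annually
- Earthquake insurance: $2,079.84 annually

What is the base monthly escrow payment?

$878.81

HOA dues: $98.27 × 12 = $1,179.24/yr
FHA mortgage insurance premium: $3,930.00/yr
City property tax: $1,623.60/yr
Special assessment: $1,733.04/yr
Earthquake insurance: $2,079.84/yr
Combined annual = $1,179.24 + $3,930.00 + $1,623.60 + $1,733.04 + $2,079.84 = $10,545.72
Monthly escrow = $10,545.72 ÷ 12 = $878.81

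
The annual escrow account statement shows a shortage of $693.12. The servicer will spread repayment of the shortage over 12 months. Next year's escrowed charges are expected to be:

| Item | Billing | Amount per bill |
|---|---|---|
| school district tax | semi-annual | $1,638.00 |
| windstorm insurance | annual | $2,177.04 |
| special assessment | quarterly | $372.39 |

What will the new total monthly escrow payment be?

$636.31

School district tax — $1,638.00 × 2 = $3,276.00 per year
Windstorm insurance — $2,177.04 per year
Special assessment — $372.39 × 4 = $1,489.56 per year
Yearly total = $6,942.60
Per month = $6,942.60 / 12 = $578.55
Monthly shortage recovery: $693.12 ÷ 12 = $57.76
Adjusted monthly = $578.55 + $57.76 = $636.31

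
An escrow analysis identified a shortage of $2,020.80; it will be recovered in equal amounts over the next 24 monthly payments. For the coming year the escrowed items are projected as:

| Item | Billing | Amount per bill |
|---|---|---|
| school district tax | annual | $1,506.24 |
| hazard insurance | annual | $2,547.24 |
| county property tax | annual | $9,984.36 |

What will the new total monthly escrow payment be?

$1,254.02

School district tax: $1,506.24/yr
Hazard insurance: $2,547.24/yr
County property tax: $9,984.36/yr
Yearly total = $14,037.84
Monthly = $14,037.84 ÷ 12 = $1,169.82
Monthly shortage recovery: $2,020.80 ÷ 24 = $84.20
Adjusted monthly = $1,169.82 + $84.20 = $1,254.02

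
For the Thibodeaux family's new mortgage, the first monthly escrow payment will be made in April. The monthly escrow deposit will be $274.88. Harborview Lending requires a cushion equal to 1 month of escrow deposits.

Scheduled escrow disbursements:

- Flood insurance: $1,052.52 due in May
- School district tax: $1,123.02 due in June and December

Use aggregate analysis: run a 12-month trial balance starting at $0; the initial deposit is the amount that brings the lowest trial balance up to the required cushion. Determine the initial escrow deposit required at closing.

$1,625.78

Cushion = 1 × $274.88 = $274.88
Trial balance (start $0, +$274.88 each month, − disbursements):
  Apr: +$274.88 → $274.88
  May: +$274.88 − $1,052.52 → -$502.76
  Jun: +$274.88 − $1,123.02 → -$1,350.90
  Jul: +$274.88 → -$1,076.02
  Aug: +$274.88 → -$801.14
  Sep: +$274.88 → -$526.26
  Oct: +$274.88 → -$251.38
  Nov: +$274.88 → $23.50
  Dec: +$274.88 − $1,123.02 → -$824.64
  Jan: +$274.88 → -$549.76
  Feb: +$274.88 → -$274.88
  Mar: +$274.88 → $0.00
Lowest trial balance = -$1,350.90 (Jun)
Initial deposit = cushion − low point = $274.88 − (-$1,350.90) = $1,625.78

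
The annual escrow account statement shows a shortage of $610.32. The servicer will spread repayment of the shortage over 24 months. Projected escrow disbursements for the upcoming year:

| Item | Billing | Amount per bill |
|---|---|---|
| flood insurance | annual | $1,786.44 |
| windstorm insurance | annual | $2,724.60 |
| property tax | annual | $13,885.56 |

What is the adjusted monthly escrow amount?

$1,558.48

Flood insurance = $1,786.44 per year
Windstorm insurance = $2,724.60 per year
Property tax = $13,885.56 per year
Combined annual = $1,786.44 + $2,724.60 + $13,885.56 = $18,396.60
Monthly escrow = $18,396.60 ÷ 12 = $1,533.05
Monthly shortage recovery: $610.32 / 24 = $25.43
New monthly escrow = $1,533.05 + $25.43 = $1,558.48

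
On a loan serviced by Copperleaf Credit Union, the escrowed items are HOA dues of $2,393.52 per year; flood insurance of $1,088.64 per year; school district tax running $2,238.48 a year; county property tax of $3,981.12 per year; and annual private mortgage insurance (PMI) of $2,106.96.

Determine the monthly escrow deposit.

HOA dues = $2,393.52 per year
Flood insurance = $1,088.64 per year
School district tax = $2,238.48 per year
County property tax = $3,981.12 per year
Private mortgage insurance (PMI) = $2,106.96 per year
Annual escrow total = $2,393.52 + $1,088.64 + $2,238.48 + $3,981.12 + $2,106.96 = $11,808.72
Monthly escrow = $11,808.72 / 12 = $984.06

$984.06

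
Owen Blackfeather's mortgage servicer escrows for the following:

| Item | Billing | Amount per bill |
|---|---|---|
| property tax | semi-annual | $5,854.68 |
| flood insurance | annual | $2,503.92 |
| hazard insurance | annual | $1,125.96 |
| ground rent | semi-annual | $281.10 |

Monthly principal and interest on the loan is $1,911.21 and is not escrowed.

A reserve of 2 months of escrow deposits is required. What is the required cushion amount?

$2,650.24

Property tax — $5,854.68 × 2 = $11,709.36 annually
Flood insurance — $2,503.92 annually
Hazard insurance — $1,125.96 annually
Ground rent — $281.10 × 2 = $562.20 annually
Yearly total = $15,901.44
Monthly = $15,901.44 ÷ 12 = $1,325.12
Required cushion = 2 × $1,325.12 = $2,650.24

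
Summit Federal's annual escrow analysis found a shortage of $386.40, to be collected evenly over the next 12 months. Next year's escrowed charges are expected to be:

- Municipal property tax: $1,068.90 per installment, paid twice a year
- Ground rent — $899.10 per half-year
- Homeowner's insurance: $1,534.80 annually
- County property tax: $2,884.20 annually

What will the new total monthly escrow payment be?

$728.45

Municipal property tax — $1,068.90 × 2 = $2,137.80 per year
Ground rent — $899.10 × 2 = $1,798.20 per year
Homeowner's insurance — $1,534.80 per year
County property tax — $2,884.20 per year
Total per year = $2,137.80 + $1,798.20 + $1,534.80 + $2,884.20 = $8,355.00
Monthly = $8,355.00 ÷ 12 = $696.25
Shortage spread = $386.40 / 12 = $32.20/mo
New monthly escrow = $696.25 + $32.20 = $728.45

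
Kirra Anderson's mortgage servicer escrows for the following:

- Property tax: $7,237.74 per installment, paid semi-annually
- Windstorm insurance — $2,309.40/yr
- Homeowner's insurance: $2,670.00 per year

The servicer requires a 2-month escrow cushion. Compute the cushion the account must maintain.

$3,242.48

Property tax — $7,237.74 × 2 = $14,475.48 per year
Windstorm insurance — $2,309.40 per year
Homeowner's insurance — $2,670.00 per year
Total per year = $19,454.88
Monthly escrow = $19,454.88 / 12 = $1,621.24
Required cushion = 2 × $1,621.24 = $3,242.48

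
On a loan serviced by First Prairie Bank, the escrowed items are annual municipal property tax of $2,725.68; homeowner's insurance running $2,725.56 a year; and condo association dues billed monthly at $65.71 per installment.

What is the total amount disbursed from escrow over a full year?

$6,239.76

Municipal property tax: $2,725.68 annually
Homeowner's insurance: $2,725.56 annually
Condo association dues: $65.71 × 12 = $788.52 annually
Annual escrow total = $2,725.68 + $2,725.56 + $788.52 = $6,239.76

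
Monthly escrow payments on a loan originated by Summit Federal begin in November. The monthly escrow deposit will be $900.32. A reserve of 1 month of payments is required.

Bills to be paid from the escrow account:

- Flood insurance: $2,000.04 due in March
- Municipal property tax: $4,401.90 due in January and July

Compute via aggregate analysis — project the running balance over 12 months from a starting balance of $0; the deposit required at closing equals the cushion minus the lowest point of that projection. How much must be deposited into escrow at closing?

$3,601.28

Cushion = 1 × $900.32 = $900.32
Trial balance (start $0, +$900.32 each month, − disbursements):
  Nov: +$900.32 → $900.32
  Dec: +$900.32 → $1,800.64
  Jan: +$900.32 − $4,401.90 → -$1,700.94
  Feb: +$900.32 → -$800.62
  Mar: +$900.32 − $2,000.04 → -$1,900.34
  Apr: +$900.32 → -$1,000.02
  May: +$900.32 → -$99.70
  Jun: +$900.32 → $800.62
  Jul: +$900.32 − $4,401.90 → -$2,700.96
  Aug: +$900.32 → -$1,800.64
  Sep: +$900.32 → -$900.32
  Oct: +$900.32 → $0.00
Lowest trial balance = -$2,700.96 (Jul)
Initial deposit = cushion − low point = $900.32 − (-$2,700.96) = $3,601.28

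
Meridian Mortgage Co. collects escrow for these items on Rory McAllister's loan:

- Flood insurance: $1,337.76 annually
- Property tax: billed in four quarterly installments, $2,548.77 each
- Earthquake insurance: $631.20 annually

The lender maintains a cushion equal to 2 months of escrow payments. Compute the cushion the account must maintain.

$2,027.34

Flood insurance — $1,337.76 per year
Property tax — $2,548.77 × 4 = $10,195.08 per year
Earthquake insurance — $631.20 per year
Total per year = $1,337.76 + $10,195.08 + $631.20 = $12,164.04
Per month = $12,164.04 ÷ 12 = $1,013.67
Reserve = 2 × $1,013.67 = $2,027.34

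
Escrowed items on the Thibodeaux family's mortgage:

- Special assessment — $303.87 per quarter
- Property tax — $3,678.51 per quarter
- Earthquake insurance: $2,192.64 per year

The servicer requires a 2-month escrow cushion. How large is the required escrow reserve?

Special assessment: $303.87 × 4 = $1,215.48
Property tax: $3,678.51 × 4 = $14,714.04
Earthquake insurance: $2,192.64
Combined annual = $18,122.16
Monthly = $18,122.16 / 12 = $1,510.18
Reserve = 2 × $1,510.18 = $3,020.36

$3,020.36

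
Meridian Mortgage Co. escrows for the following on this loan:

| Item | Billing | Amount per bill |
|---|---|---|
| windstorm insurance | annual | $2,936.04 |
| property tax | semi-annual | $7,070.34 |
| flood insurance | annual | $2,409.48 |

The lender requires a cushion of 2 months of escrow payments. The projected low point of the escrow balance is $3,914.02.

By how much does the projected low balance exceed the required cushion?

Windstorm insurance: $2,936.04/yr
Property tax: $7,070.34 × 2 = $14,140.68/yr
Flood insurance: $2,409.48/yr
Total annual escrow = $2,936.04 + $14,140.68 + $2,409.48 = $19,486.20
Monthly = $19,486.20 ÷ 12 = $1,623.85
Required cushion = 2 × $1,623.85 = $3,247.70
Excess over cushion: $3,914.02 − $3,247.70 = $666.32

$666.32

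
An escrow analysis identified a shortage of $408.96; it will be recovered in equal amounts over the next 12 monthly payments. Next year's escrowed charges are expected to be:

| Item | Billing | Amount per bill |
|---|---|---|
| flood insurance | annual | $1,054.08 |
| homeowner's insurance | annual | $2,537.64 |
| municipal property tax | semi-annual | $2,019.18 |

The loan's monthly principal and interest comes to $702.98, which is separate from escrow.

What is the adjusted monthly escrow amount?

Flood insurance: $1,054.08
Homeowner's insurance: $2,537.64
Municipal property tax: $2,019.18 × 2 = $4,038.36
Yearly total = $1,054.08 + $2,537.64 + $4,038.36 = $7,630.08
Monthly = $7,630.08 / 12 = $635.84
Shortage spread = $408.96 / 12 = $34.08/mo
Adjusted monthly = $635.84 + $34.08 = $669.92

$669.92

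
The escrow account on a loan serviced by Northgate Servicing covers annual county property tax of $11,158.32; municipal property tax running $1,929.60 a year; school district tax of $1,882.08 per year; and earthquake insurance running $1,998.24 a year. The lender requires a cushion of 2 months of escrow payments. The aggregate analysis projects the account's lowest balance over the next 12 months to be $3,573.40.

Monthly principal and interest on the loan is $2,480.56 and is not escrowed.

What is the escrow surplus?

County property tax: $11,158.32
Municipal property tax: $1,929.60
School district tax: $1,882.08
Earthquake insurance: $1,998.24
Total annual escrow = $11,158.32 + $1,929.60 + $1,882.08 + $1,998.24 = $16,968.24
Base monthly escrow = $16,968.24 ÷ 12 = $1,414.02
Required reserve = 2 × $1,414.02 = $2,828.04
Surplus = $3,573.40 − $2,828.04 = $745.36

$745.36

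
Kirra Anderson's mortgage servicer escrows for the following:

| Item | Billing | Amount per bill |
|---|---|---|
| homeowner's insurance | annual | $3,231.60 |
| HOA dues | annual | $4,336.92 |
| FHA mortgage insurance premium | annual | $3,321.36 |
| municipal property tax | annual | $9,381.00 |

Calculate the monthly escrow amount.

Homeowner's insurance = $3,231.60 per year
HOA dues = $4,336.92 per year
FHA mortgage insurance premium = $3,321.36 per year
Municipal property tax = $9,381.00 per year
Total annual escrow = $3,231.60 + $4,336.92 + $3,321.36 + $9,381.00 = $20,270.88
Monthly escrow = $20,270.88 ÷ 12 = $1,689.24

$1,689.24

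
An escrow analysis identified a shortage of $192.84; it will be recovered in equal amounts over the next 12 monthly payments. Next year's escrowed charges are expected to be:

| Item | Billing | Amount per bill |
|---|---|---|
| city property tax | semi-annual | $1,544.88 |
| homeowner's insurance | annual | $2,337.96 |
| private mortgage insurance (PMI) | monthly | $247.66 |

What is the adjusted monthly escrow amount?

City property tax — $1,544.88 × 2 = $3,089.76/yr
Homeowner's insurance — $2,337.96/yr
Private mortgage insurance (PMI) — $247.66 × 12 = $2,971.92/yr
Total annual escrow = $3,089.76 + $2,337.96 + $2,971.92 = $8,399.64
Per month = $8,399.64 / 12 = $699.97
Monthly shortage recovery: $192.84 / 12 = $16.07
New monthly escrow = $699.97 + $16.07 = $716.04

$716.04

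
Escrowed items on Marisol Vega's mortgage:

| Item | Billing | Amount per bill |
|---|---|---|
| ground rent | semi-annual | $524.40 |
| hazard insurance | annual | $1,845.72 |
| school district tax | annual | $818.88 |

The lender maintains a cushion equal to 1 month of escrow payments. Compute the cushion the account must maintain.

$309.45

Ground rent = $524.40 × 2 = $1,048.80 annually
Hazard insurance = $1,845.72 annually
School district tax = $818.88 annually
Combined annual = $1,048.80 + $1,845.72 + $818.88 = $3,713.40
Base monthly escrow = $3,713.40 ÷ 12 = $309.45
Cushion = 1 × $309.45 = $309.45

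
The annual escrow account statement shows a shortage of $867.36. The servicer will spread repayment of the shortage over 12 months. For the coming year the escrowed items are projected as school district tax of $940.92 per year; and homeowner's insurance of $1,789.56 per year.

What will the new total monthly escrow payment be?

$299.82

School district tax — $940.92/yr
Homeowner's insurance — $1,789.56/yr
Total annual escrow = $2,730.48
Monthly escrow = $2,730.48 / 12 = $227.54
Shortage spread = $867.36 ÷ 12 = $72.28/mo
Adjusted monthly = $227.54 + $72.28 = $299.82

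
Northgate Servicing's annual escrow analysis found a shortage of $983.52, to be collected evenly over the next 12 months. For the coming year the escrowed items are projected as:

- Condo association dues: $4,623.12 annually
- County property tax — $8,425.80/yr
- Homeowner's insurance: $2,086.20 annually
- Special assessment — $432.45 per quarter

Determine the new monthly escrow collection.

$1,487.37

Condo association dues: $4,623.12
County property tax: $8,425.80
Homeowner's insurance: $2,086.20
Special assessment: $432.45 × 4 = $1,729.80
Total annual escrow = $4,623.12 + $8,425.80 + $2,086.20 + $1,729.80 = $16,864.92
Base monthly escrow = $16,864.92 ÷ 12 = $1,405.41
Monthly shortage recovery: $983.52 / 12 = $81.96
Adjusted monthly = $1,405.41 + $81.96 = $1,487.37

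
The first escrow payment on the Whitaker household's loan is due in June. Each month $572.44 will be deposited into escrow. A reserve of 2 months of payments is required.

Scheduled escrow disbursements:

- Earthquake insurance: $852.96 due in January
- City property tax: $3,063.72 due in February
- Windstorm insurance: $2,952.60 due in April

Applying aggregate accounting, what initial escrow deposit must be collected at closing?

$1,717.32

Cushion = 2 × $572.44 = $1,144.88
Trial balance (start $0, +$572.44 each month, − disbursements):
  Jun: +$572.44 → $572.44
  Jul: +$572.44 → $1,144.88
  Aug: +$572.44 → $1,717.32
  Sep: +$572.44 → $2,289.76
  Oct: +$572.44 → $2,862.20
  Nov: +$572.44 → $3,434.64
  Dec: +$572.44 → $4,007.08
  Jan: +$572.44 − $852.96 → $3,726.56
  Feb: +$572.44 − $3,063.72 → $1,235.28
  Mar: +$572.44 → $1,807.72
  Apr: +$572.44 − $2,952.60 → -$572.44
  May: +$572.44 → $0.00
Lowest trial balance = -$572.44 (Apr)
Initial deposit = cushion − low point = $1,144.88 − (-$572.44) = $1,717.32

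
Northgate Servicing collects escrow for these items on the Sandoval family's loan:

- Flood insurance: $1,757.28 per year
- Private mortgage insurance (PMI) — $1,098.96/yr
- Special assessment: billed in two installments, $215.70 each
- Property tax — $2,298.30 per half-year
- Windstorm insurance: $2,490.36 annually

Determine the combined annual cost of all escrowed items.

$10,374.60

Flood insurance = $1,757.28 annually
Private mortgage insurance (PMI) = $1,098.96 annually
Special assessment = $215.70 × 2 = $431.40 annually
Property tax = $2,298.30 × 2 = $4,596.60 annually
Windstorm insurance = $2,490.36 annually
Annual escrow total = $10,374.60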